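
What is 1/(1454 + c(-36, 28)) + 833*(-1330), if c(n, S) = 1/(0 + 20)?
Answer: -32218549070/29081 ≈ -1.1079e+6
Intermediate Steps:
c(n, S) = 1/20
1/(1454 + c(-36, 28)) + 833*(-1330) = 1/(1454 + 1/20) + 833*(-1330) = 1/(29081/20) - 1107890 = 20/29081 - 1107890 = -32218549070/29081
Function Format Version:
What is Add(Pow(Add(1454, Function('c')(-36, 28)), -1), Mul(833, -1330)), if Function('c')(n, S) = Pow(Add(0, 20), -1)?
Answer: Rational(-32218549070, 29081) ≈ -1.1079e+6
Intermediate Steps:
Function('c')(n, S) = Rational(1, 20) (Function('c')(n, S) = Pow(20, -1) = Rational(1, 20))
Add(Pow(Add(1454, Function('c')(-36, 28)), -1), Mul(833, -1330)) = Add(Pow(Add(1454, Rational(1, 20)), -1), Mul(833, -1330)) = Add(Pow(Rational(29081, 20), -1), -1107890) = Add(Rational(20, 29081), -1107890) = Rational(-32218549070, 29081)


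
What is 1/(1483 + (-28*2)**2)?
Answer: 1/4619 ≈ 0.00021650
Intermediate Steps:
1/(1483 + (-28*2)**2) = 1/(1483 + (-56)**2) = 1/(1483 + 3136) = 1/4619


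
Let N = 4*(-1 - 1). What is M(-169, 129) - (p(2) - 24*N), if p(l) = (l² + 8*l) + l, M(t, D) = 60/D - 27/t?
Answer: -1550597/7267 ≈ -213.38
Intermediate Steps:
M(t, D) = -27/t + 60/D
N = -8 (N = 4*(-2) = -8)
p(l) = l² + 9*l
M(-169, 129) - (p(2) - 24*N) = (-27/(-169) + 60/129) - (2*(9 + 2) - 24*(-8)) = (-27*(-1/169) + 60*(1/129)) - (2*11 + 192) = (27/169 + 20/43) - (22 + 192) = 4541/7267 - 1*214 = 4541/7267 - 214 = -1550597/7267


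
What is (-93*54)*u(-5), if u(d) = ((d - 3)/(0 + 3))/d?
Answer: -13392/5 ≈ -2678.4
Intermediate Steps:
u(d) = (-1 + d/3)/d (u(d) = ((-3 + d)/3)/d = ((-3 + d)*(⅓))/d = (-1 + d/3)/d)
(-93*54)*u(-5) = (-93*54)*((⅓)*(-3 - 5)/(-5)) = -1674*(-1)*(-8)/5 = -5022*8/15 = -13392/5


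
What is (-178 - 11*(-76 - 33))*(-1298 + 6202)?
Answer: 5006984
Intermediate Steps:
(-178 - 11*(-76 - 33))*(-1298 + 6202) = (-178 - 11*(-109))*4904 = (-178 + 1199)*4904 = 1021*4904 = 5006984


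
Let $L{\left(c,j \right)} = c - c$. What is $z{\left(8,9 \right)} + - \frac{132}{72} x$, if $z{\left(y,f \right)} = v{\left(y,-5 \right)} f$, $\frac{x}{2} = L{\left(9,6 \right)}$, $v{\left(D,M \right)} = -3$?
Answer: $-27$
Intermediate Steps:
$L{\left(c,j \right)} = 0$
$x = 0$ ($x = 2 \cdot 0 = 0$)
$z{\left(y,f \right)} = - 3 f$
$z{\left(8,9 \right)} + - \frac{132}{72} x = \left(-3\right) 9 + - \frac{132}{72} \cdot 0 = -27 + \left(-132\right) \frac{1}{72} \cdot 0 = -27 - 0 = -27 + 0 = -27$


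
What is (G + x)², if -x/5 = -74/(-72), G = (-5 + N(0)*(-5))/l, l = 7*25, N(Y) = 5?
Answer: 44769481/1587600 ≈ 28.199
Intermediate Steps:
l = 175
G = -6/35 (G = (-5 + 5*(-5))/175 = (-5 - 25)*(1/175) = -30*1/175 = -6/35 ≈ -0.17143)
x = -185/36 (x = -(-370)/(-72) = -(-370)*(-1)/72 = -5*37/36 = -185/36 ≈ -5.1389)
(G + x)² = (-6/35 - 185/36)² = (-6691/1260)² = 44769481/1587600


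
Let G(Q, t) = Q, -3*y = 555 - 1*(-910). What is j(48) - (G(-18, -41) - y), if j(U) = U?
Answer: -1267/3 ≈ -422.33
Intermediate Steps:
y = -1465/3 (y = -(555 - 1*(-910))/3 = -(555 + 910)/3 = -⅓*1465 = -1465/3 ≈ -488.33)
j(48) - (G(-18, -41) - y) = 48 - (-18 - 1*(-1465/3)) = 48 - (-18 + 1465/3) = 48 - 1*1411/3 = 48 - 1411/3 = -1267/3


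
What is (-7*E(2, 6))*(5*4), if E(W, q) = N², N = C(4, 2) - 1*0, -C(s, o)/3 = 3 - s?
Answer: -1260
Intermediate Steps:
C(s, o) = -9 + 3*s (C(s, o) = -3*(3 - s) = -9 + 3*s)
N = 3 (N = (-9 + 3*4) - 1*0 = (-9 + 12) + 0 = 3 + 0 = 3)
E(W, q) = 9 (E(W, q) = 3² = 9)
(-7*E(2, 6))*(5*4) = (-7*9)*(5*4) = -63*20 = -1260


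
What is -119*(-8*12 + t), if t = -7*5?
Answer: 15589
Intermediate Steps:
t = -35
-119*(-8*12 + t) = -119*(-8*12 - 35) = -119*(-96 - 35) = -119*(-131) = 15589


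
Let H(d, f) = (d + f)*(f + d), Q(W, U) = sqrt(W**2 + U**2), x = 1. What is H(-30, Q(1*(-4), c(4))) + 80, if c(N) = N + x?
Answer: 1021 - 60*sqrt(41) ≈ 636.81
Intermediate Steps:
c(N) = 1 + N (c(N) = N + 1 = 1 + N)
Q(W, U) = sqrt(U**2 + W**2)
H(d, f) = (d + f)**2 (H(d, f) = (d + f)*(d + f) = (d + f)**2)
H(-30, Q(1*(-4), c(4))) + 80 = (-30 + sqrt((1 + 4)**2 + (1*(-4))**2))**2 + 80 = (-30 + sqrt(5**2 + (-4)**2))**2 + 80 = (-30 + sqrt(25 + 16))**2 + 80 = (-30 + sqrt(41))**2 + 80 = 80 + (-30 + sqrt(41))**2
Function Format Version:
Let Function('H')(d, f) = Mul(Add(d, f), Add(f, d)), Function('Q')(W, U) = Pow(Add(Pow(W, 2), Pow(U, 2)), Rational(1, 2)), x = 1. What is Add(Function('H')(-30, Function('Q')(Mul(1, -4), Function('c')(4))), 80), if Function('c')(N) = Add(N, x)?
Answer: Add(1021, Mul(-60, Pow(41, Rational(1, 2)))) ≈ 636.81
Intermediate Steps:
Function('c')(N) = Add(1, N) (Function('c')(N) = Add(N, 1) = Add(1, N))
Function('Q')(W, U) = Pow(Add(Pow(U, 2), Pow(W, 2)), Rational(1, 2))
Function('H')(d, f) = Pow(Add(d, f), 2) (Function('H')(d, f) = Mul(Add(d, f), Add(d, f)) = Pow(Add(d, f), 2))
Add(Function('H')(-30, Function('Q')(Mul(1, -4), Function('c')(4))), 80) = Add(Pow(Add(-30, Pow(Add(Pow(Add(1, 4), 2), Pow(Mul(1, -4), 2)), Rational(1, 2))), 2), 80) = Add(Pow(Add(-30, Pow(Add(Pow(5, 2), Pow(-4, 2)), Rational(1, 2))), 2), 80) = Add(Pow(Add(-30, Pow(Add(25, 16), Rational(1, 2))), 2), 80) = Add(Pow(Add(-30, Pow(41, Rational(1, 2))), 2), 80) = Add(80, Pow(Add(-30, Pow(41, Rational(1, 2))), 2))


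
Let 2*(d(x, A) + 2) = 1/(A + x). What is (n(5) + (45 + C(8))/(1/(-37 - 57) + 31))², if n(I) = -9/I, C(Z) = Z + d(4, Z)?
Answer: 714439441/30548048400 ≈ 0.023387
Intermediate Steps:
d(x, A) = -2 + 1/(2*(A + x))
C(Z) = Z + (-15/2 - 2*Z)/(4 + Z) (C(Z) = Z + (½ - 2*Z - 2*4)/(Z + 4) = Z + (½ - 2*Z - 8)/(4 + Z) = Z + (-15/2 - 2*Z)/(4 + Z))
(n(5) + (45 + C(8))/(1/(-37 - 57) + 31))² = (-9/5 + (45 + (-15/2 + 8² + 2*8)/(4 + 8))/(1/(-37 - 57) + 31))² = (-9*⅕ + (45 + (-15/2 + 64 + 16)/12)/(1/(-94) + 31))² = (-9/5 + (45 + (1/12)*(145/2))/(-1/94 + 31))² = (-9/5 + (45 + 145/24)/(2913/94))² = (-9/5 + (1225/24)*(94/2913))² = (-9/5 + 57575/34956)² = (-26729/174780)² = 714439441/30548048400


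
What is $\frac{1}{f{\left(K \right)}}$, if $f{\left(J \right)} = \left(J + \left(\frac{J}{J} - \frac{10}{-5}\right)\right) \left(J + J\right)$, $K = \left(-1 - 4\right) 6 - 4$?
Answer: $\frac{1}{2108} \approx 0.00047438$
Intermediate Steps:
$K = -34$ ($K = \left(-1 - 4\right) 6 - 4 = \left(-5\right) 6 - 4 = -30 - 4 = -34$)
$f{\left(J \right)} = 2 J \left(3 + J\right)$ ($f{\left(J \right)} = \left(J + \left(1 - -2\right)\right) 2 J = \left(J + \left(1 + 2\right)\right) 2 J = \left(J + 3\right) 2 J = \left(3 + J\right) 2 J = 2 J \left(3 + J\right)$)
$\frac{1}{f{\left(K \right)}} = \frac{1}{2 \left(-34\right) \left(3 - 34\right)} = \frac{1}{2 \left(-34\right) \left(-31\right)} = \frac{1}{2108}$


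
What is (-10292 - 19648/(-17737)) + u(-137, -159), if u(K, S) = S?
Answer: -185349739/17737 ≈ -10450.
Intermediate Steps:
(-10292 - 19648/(-17737)) + u(-137, -159) = (-10292 - 19648/(-17737)) - 159 = (-10292 - 19648*(-1/17737)) - 159 = (-10292 + 19648/17737) - 159 = -182529556/17737 - 159 = -185349739/17737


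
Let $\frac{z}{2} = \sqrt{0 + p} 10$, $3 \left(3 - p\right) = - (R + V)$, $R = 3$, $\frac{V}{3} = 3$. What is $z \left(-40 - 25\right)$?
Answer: $- 1300 \sqrt{7} \approx -3439.5$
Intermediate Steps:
$V = 9$ ($V = 3 \cdot 3 = 9$)
$p = 7$ ($p = 3 - \frac{\left(-1\right) \left(3 + 9\right)}{3} = 3 - \frac{\left(-1\right) 12}{3} = 3 - -4 = 3 + 4 = 7$)
$z = 20 \sqrt{7}$ ($z = 2 \sqrt{0 + 7} \cdot 10 = 2 \sqrt{7} \cdot 10 = 2 \cdot 10 \sqrt{7} = 20 \sqrt{7} \approx 52.915$)
$z \left(-40 - 25\right) = 20 \sqrt{7} \left(-40 - 25\right) = 20 \sqrt{7} \left(-65\right) = - 1300 \sqrt{7}$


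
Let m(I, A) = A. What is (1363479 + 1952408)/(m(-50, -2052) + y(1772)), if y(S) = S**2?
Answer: 3315887/3137932 ≈ 1.0567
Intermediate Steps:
(1363479 + 1952408)/(m(-50, -2052) + y(1772)) = (1363479 + 1952408)/(-2052 + 1772**2) = 3315887/(-2052 + 3139984) = 3315887/3137932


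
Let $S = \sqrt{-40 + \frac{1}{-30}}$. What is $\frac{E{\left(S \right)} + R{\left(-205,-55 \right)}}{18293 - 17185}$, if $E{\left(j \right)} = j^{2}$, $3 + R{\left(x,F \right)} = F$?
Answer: $- \frac{2941}{33240} \approx -0.088478$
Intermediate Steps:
$R{\left(x,F \right)} = -3 + F$
$S = \frac{i \sqrt{36030}}{30}$ ($S = \sqrt{-40 - \frac{1}{30}} = \sqrt{- \frac{1201}{30}} = \frac{i \sqrt{36030}}{30} \approx 6.3272 i$)
$\frac{E{\left(S \right)} + R{\left(-205,-55 \right)}}{18293 - 17185} = \frac{\left(\frac{i \sqrt{36030}}{30}\right)^{2} - 58}{18293 - 17185} = \frac{- \frac{1201}{30} - 58}{1108} = \left(- \frac{2941}{30}\right) \frac{1}{1108} = - \frac{2941}{33240}$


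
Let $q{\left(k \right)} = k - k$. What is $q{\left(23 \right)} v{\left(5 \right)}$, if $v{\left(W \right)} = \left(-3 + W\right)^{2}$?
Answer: $0$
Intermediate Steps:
$q{\left(k \right)} = 0$
$q{\left(23 \right)} v{\left(5 \right)} = 0 \left(-3 + 5\right)^{2} = 0 \cdot 2^{2} = 0 \cdot 4 = 0$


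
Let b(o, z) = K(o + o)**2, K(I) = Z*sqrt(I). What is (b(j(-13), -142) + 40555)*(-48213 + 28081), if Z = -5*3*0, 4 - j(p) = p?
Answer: -816453260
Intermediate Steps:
j(p) = 4 - p
Z = 0 (Z = -15*0 = 0)
K(I) = 0 (K(I) = 0*sqrt(I) = 0)
b(o, z) = 0 (b(o, z) = 0**2 = 0)
(b(j(-13), -142) + 40555)*(-48213 + 28081) = (0 + 40555)*(-48213 + 28081) = 40555*(-20132) = -816453260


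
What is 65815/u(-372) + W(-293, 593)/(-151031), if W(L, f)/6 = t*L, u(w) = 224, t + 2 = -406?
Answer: 9779438129/33830944 ≈ 289.07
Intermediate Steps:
t = -408 (t = -2 - 406 = -408)
W(L, f) = -2448*L (W(L, f) = 6*(-408*L) = -2448*L)
65815/u(-372) + W(-293, 593)/(-151031) = 65815/224 - 2448*(-293)/(-151031) = 65815*(1/224) + 717264*(-1/151031) = 65815/224 - 717264/151031 = 9779438129/33830944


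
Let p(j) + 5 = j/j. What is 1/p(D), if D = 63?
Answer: -1/4 ≈ -0.25000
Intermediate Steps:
p(j) = -4 (p(j) = -5 + j/j = -5 + 1 = -4)
1/p(D) = 1/(-4) = -1/4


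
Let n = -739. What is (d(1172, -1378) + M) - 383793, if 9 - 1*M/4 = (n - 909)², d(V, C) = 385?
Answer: -11246988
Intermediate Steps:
M = -10863580 (M = 36 - 4*(-739 - 909)² = 36 - 4*(-1648)² = 36 - 4*2715904 = 36 - 10863616 = -10863580)
(d(1172, -1378) + M) - 383793 = (385 - 10863580) - 383793 = -10863195 - 383793 = -11246988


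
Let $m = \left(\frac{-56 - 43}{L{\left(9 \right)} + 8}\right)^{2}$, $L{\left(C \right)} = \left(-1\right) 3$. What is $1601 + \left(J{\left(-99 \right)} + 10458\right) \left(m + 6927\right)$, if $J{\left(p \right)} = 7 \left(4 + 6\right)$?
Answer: $\frac{1926411353}{25} \approx 7.7057 \cdot 10^{7}$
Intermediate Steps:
$L{\left(C \right)} = -3$
$J{\left(p \right)} = 70$ ($J{\left(p \right)} = 7 \cdot 10 = 70$)
$m = \frac{9801}{25}$ ($m = \left(\frac{-56 - 43}{-3 + 8}\right)^{2} = \left(- \frac{99}{5}\right)^{2} = \frac{9801}{25} \approx 392.04$)
$1601 + \left(J{\left(-99 \right)} + 10458\right) \left(m + 6927\right) = 1601 + \left(70 + 10458\right) \left(\frac{9801}{25} + 6927\right) = 1601 + 10528 \cdot \frac{182976}{25} = 1601 + \frac{1926371328}{25} = \frac{1926411353}{25}$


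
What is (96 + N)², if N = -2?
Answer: 8836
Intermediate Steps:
(96 + N)² = (96 - 2)² = 94² = 8836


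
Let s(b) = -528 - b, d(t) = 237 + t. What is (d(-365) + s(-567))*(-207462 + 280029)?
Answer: -6458463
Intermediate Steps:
(d(-365) + s(-567))*(-207462 + 280029) = ((237 - 365) + (-528 - 1*(-567)))*(-207462 + 280029) = (-128 + (-528 + 567))*72567 = (-128 + 39)*72567 = -89*72567 = -6458463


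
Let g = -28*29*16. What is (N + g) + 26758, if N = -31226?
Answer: -17460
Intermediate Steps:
g = -12992 (g = -812*16 = -12992)
(N + g) + 26758 = (-31226 - 12992) + 26758 = -44218 + 26758 = -17460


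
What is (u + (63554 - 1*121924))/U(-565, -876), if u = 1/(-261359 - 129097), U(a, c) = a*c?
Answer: -22790916721/193252292640 ≈ -0.11793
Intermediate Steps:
u = -1/390456 (u = 1/(-390456) = -1/390456 ≈ -2.5611e-6)
(u + (63554 - 1*121924))/U(-565, -876) = (-1/390456 + (63554 - 1*121924))/((-565*(-876))) = (-1/390456 + (63554 - 121924))/494940 = (-1/390456 - 58370)*(1/494940) = -22790916721/390456*1/494940 = -22790916721/193252292640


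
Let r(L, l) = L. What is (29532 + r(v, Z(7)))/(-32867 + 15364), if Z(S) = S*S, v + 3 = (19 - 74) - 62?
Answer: -29412/17503 ≈ -1.6804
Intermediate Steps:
v = -120 (v = -3 + ((19 - 74) - 62) = -3 + (-55 - 62) = -3 - 117 = -120)
Z(S) = S**2
(29532 + r(v, Z(7)))/(-32867 + 15364) = (29532 - 120)/(-32867 + 15364) = 29412/(-17503) = 29412*(-1/17503) = -29412/17503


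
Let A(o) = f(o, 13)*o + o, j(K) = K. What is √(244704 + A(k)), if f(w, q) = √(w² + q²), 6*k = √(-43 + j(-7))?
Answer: √(8809344 + 5*I*√2*(6 + √6034))/6 ≈ 494.68 + 0.016613*I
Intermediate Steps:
k = 5*I*√2/6 (k = √(-43 - 7)/6 = √(-50)/6 = (5*I*√2)/6 = 5*I*√2/6 ≈ 1.1785*I)
f(w, q) = √(q² + w²)
A(o) = o + o*√(169 + o²) (A(o) = √(13² + o²)*o + o = √(169 + o²)*o + o = o*√(169 + o²) + o = o + o*√(169 + o²))
√(244704 + A(k)) = √(244704 + (5*I*√2/6)*(1 + √(169 + (5*I*√2/6)²))) = √(244704 + (5*I*√2/6)*(1 + √(169 - 25/18))) = √(244704 + (5*I*√2/6)*(1 + √(3017/18))) = √(244704 + (5*I*√2/6)*(1 + √6034/6)) = √(244704 + 5*I*√2*(1 + √6034/6)/6)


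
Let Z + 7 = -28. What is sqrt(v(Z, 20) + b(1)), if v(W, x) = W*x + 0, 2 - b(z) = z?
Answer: I*sqrt(699) ≈ 26.439*I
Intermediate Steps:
Z = -35 (Z = -7 - 28 = -35)
b(z) = 2 - z
v(W, x) = W*x
sqrt(v(Z, 20) + b(1)) = sqrt(-35*20 + (2 - 1*1)) = sqrt(-700 + (2 - 1)) = sqrt(-700 + 1) = sqrt(-699) = I*sqrt(699)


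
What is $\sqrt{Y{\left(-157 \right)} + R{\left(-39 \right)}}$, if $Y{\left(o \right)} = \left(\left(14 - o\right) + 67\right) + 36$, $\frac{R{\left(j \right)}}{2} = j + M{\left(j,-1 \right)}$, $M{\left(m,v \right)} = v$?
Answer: $\sqrt{194} \approx 13.928$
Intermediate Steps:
$R{\left(j \right)} = -2 + 2 j$ ($R{\left(j \right)} = 2 \left(j - 1\right) = 2 \left(-1 + j\right) = -2 + 2 j$)
$Y{\left(o \right)} = 117 - o$ ($Y{\left(o \right)} = \left(81 - o\right) + 36 = 117 - o$)
$\sqrt{Y{\left(-157 \right)} + R{\left(-39 \right)}} = \sqrt{\left(117 - -157\right) + \left(-2 + 2 \left(-39\right)\right)} = \sqrt{\left(117 + 157\right) - 80} = \sqrt{274 - 80} = \sqrt{194}$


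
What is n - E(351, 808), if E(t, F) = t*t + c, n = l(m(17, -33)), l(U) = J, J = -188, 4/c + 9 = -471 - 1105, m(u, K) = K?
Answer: -195571561/1585 ≈ -1.2339e+5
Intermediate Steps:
c = -4/1585 (c = 4/(-9 + (-471 - 1105)) = 4/(-9 - 1576) = 4/(-1585) = 4*(-1/1585) = -4/1585 ≈ -0.0025237)
l(U) = -188
n = -188
E(t, F) = -4/1585 + t**2 (E(t, F) = t*t - 4/1585 = t**2 - 4/1585 = -4/1585 + t**2)
n - E(351, 808) = -188 - (-4/1585 + 351**2) = -188 - (-4/1585 + 123201) = -188 - 1*195273581/1585 = -188 - 195273581/1585 = -195571561/1585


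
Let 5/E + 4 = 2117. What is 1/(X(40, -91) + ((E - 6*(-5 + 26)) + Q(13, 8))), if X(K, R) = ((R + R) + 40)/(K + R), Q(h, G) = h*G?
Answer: -107763/2070485 ≈ -0.052047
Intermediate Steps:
E = 5/2113 (E = 5/(-4 + 2117) = 5/2113 ≈ 0.0023663)
Q(h, G) = G*h
X(K, R) = (40 + 2*R)/(K + R) (X(K, R) = (2*R + 40)/(K + R) = (40 + 2*R)/(K + R))
1/(X(40, -91) + ((E - 6*(-5 + 26)) + Q(13, 8))) = 1/(2*(20 - 91)/(40 - 91) + ((5/2113 - 6*(-5 + 26)) + 8*13)) = 1/(2*(-71)/(-51) + ((5/2113 - 6*21) + 104)) = 1/(2*(-1/51)*(-71) + ((5/2113 - 126) + 104)) = 1/(142/51 + (-266233/2113 + 104)) = 1/(142/51 - 46481/2113) = 1/(-2070485/107763) = -107763/2070485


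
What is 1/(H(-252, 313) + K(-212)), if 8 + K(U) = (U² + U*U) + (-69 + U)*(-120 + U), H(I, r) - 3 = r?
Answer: 1/183488 ≈ 5.4499e-6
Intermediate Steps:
H(I, r) = 3 + r
K(U) = -8 + 2*U² + (-120 + U)*(-69 + U) (K(U) = -8 + ((U² + U*U) + (-69 + U)*(-120 + U)) = -8 + ((U² + U²) + (-120 + U)*(-69 + U)) = -8 + (2*U² + (-120 + U)*(-69 + U)) = -8 + 2*U² + (-120 + U)*(-69 + U))
1/(H(-252, 313) + K(-212)) = 1/((3 + 313) + (8272 - 189*(-212) + 3*(-212)²)) = 1/(316 + (8272 + 40068 + 3*44944)) = 1/(316 + (8272 + 40068 + 134832)) = 1/(316 + 183172) = 1/183488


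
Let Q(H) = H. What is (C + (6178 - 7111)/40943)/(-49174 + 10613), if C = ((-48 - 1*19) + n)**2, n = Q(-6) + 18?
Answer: -123851642/1578803023 ≈ -0.078447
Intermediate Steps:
n = 12 (n = -6 + 18 = 12)
C = 3025 (C = ((-48 - 1*19) + 12)**2 = ((-48 - 19) + 12)**2 = (-67 + 12)**2 = (-55)**2 = 3025)
(C + (6178 - 7111)/40943)/(-49174 + 10613) = (3025 + (6178 - 7111)/40943)/(-49174 + 10613) = (3025 - 933*1/40943)/(-38561) = (3025 - 933/40943)*(-1/38561) = (123851642/40943)*(-1/38561) = -123851642/1578803023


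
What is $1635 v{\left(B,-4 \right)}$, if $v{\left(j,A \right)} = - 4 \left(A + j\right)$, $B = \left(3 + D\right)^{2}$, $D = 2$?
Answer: $-137340$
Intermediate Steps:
$B = 25$ ($B = \left(3 + 2\right)^{2} = 5^{2} = 25$)
$v{\left(j,A \right)} = - 4 A - 4 j$
$1635 v{\left(B,-4 \right)} = 1635 \left(\left(-4\right) \left(-4\right) - 100\right) = 1635 \left(16 - 100\right) = 1635 \left(-84\right) = -137340$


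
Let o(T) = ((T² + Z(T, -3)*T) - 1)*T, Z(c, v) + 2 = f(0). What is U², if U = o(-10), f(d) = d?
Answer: 1416100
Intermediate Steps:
Z(c, v) = -2 (Z(c, v) = -2 + 0 = -2)
o(T) = T*(-1 + T² - 2*T) (o(T) = ((T² - 2*T) - 1)*T = (-1 + T² - 2*T)*T = T*(-1 + T² - 2*T))
U = -1190 (U = -10*(-1 + (-10)² - 2*(-10)) = -10*(-1 + 100 + 20) = -10*119 = -1190)
U² = (-1190)² = 1416100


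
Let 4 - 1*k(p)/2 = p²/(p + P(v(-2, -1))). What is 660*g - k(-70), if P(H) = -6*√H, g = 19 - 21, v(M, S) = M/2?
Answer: -905126/617 + 7350*I/617 ≈ -1467.0 + 11.912*I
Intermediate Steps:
v(M, S) = M/2 (v(M, S) = M*(½) = M/2)
g = -2
k(p) = 8 - 2*p²/(p - 6*I)
660*g - k(-70) = 660*(-2) - 2*(-1*(-70)² - 24*I + 4*(-70))/(-70 - 6*I) = -1320 - 2*(-70 + 6*I)/4936*(-1*4900 - 24*I - 280) = -1320 - 2*(-70 + 6*I)/4936*(-4900 - 24*I - 280) = -1320 - 2*(-70 + 6*I)/4936*(-5180 - 24*I) = -1320 - (-5180 - 24*I)*(-70 + 6*I)/2468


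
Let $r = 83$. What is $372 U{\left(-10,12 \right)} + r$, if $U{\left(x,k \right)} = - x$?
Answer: $3803$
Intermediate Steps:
$372 U{\left(-10,12 \right)} + r = 372 \left(\left(-1\right) \left(-10\right)\right) + 83 = 372 \cdot 10 + 83 = 3720 + 83 = 3803$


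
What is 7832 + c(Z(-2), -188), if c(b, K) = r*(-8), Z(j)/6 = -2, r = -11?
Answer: 7920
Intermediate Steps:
Z(j) = -12 (Z(j) = 6*(-2) = -12)
c(b, K) = 88 (c(b, K) = -11*(-8) = 88)
7832 + c(Z(-2), -188) = 7832 + 88 = 7920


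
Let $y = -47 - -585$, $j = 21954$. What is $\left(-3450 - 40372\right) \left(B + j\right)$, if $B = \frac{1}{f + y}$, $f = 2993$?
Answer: $- \frac{3397062815650}{3531} \approx -9.6207 \cdot 10^{8}$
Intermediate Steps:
$y = 538$ ($y = -47 + 585 = 538$)
$B = \frac{1}{3531}$ ($B = \frac{1}{2993 + 538} = \frac{1}{3531} \approx 0.00028321$)
$\left(-3450 - 40372\right) \left(B + j\right) = \left(-3450 - 40372\right) \left(\frac{1}{3531} + 21954\right) = \left(-43822\right) \frac{77519575}{3531} = - \frac{3397062815650}{3531}$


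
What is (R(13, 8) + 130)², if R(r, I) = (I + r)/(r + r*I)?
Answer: 25775929/1521 ≈ 16947.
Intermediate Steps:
R(r, I) = (I + r)/(r + I*r)
(R(13, 8) + 130)² = ((8 + 13)/(13*(1 + 8)) + 130)² = ((1/13)*21/9 + 130)² = ((1/13)*(⅑)*21 + 130)² = (7/39 + 130)² = (5077/39)² = 25775929/1521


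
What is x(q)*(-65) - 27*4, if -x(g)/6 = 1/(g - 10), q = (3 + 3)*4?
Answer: -561/7 ≈ -80.143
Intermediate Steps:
q = 24 (q = 6*4 = 24)
x(g) = -6/(-10 + g) (x(g) = -6/(g - 10) = -6/(-10 + g))
x(q)*(-65) - 27*4 = -6/(-10 + 24)*(-65) - 27*4 = -6/14*(-65) - 108 = -6*1/14*(-65) - 108 = -3/7*(-65) - 108 = 195/7 - 108 = -561/7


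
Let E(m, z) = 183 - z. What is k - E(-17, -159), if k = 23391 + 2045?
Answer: 25094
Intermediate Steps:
k = 25436
k - E(-17, -159) = 25436 - (183 - 1*(-159)) = 25436 - (183 + 159) = 25436 - 1*342 = 25436 - 342 = 25094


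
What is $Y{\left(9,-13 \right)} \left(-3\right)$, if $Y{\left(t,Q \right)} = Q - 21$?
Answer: $102$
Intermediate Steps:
$Y{\left(t,Q \right)} = -21 + Q$
$Y{\left(9,-13 \right)} \left(-3\right) = \left(-21 - 13\right) \left(-3\right) = \left(-34\right) \left(-3\right) = 102$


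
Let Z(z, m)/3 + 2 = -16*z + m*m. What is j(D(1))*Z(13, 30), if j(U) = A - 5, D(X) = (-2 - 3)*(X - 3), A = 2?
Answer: -6210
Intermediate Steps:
Z(z, m) = -6 - 48*z + 3*m² (Z(z, m) = -6 + 3*(-16*z + m*m) = -6 + 3*(-16*z + m²) = -6 + 3*(m² - 16*z) = -6 + (-48*z + 3*m²) = -6 - 48*z + 3*m²)
D(X) = 15 - 5*X (D(X) = -5*(-3 + X) = 15 - 5*X)
j(U) = -3 (j(U) = 2 - 5 = -3)
j(D(1))*Z(13, 30) = -3*(-6 - 48*13 + 3*30²) = -3*(-6 - 624 + 3*900) = -3*(-6 - 624 + 2700) = -3*2070 = -6210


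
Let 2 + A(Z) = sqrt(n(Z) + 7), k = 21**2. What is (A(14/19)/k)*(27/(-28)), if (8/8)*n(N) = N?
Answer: 3/686 - 3*sqrt(57)/3724 ≈ -0.0017089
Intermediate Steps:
n(N) = N
k = 441
A(Z) = -2 + sqrt(7 + Z) (A(Z) = -2 + sqrt(Z + 7) = -2 + sqrt(7 + Z))
(A(14/19)/k)*(27/(-28)) = ((-2 + sqrt(7 + 14/19))/441)*(27/(-28)) = ((-2 + sqrt(7 + 14*(1/19)))*(1/441))*(27*(-1/28)) = ((-2 + sqrt(7 + 14/19))*(1/441))*(-27/28) = ((-2 + sqrt(147/19))*(1/441))*(-27/28) = ((-2 + 7*sqrt(57)/19)*(1/441))*(-27/28) = (-2/441 + sqrt(57)/1197)*(-27/28) = 3/686 - 3*sqrt(57)/3724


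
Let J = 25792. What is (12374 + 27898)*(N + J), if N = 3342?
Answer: 1173284448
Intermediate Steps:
(12374 + 27898)*(N + J) = (12374 + 27898)*(3342 + 25792) = 40272*29134 = 1173284448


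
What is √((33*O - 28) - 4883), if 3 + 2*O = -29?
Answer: 7*I*√111 ≈ 73.75*I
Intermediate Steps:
O = -16 (O = -3/2 + (½)*(-29) = -3/2 - 29/2 = -16)
√((33*O - 28) - 4883) = √((33*(-16) - 28) - 4883) = √((-528 - 28) - 4883) = √(-556 - 4883) = √(-5439) = 7*I*√111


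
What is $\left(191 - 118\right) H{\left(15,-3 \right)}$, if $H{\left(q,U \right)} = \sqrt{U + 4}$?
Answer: $73$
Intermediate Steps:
$H{\left(q,U \right)} = \sqrt{4 + U}$
$\left(191 - 118\right) H{\left(15,-3 \right)} = \left(191 - 118\right) \sqrt{4 - 3} = 73 \sqrt{1} = 73 \cdot 1 = 73$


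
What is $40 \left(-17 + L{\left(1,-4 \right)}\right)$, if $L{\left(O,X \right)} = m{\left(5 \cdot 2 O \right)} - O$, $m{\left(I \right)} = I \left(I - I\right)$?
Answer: $-720$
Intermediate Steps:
$m{\left(I \right)} = 0$ ($m{\left(I \right)} = I 0 = 0$)
$L{\left(O,X \right)} = - O$ ($L{\left(O,X \right)} = 0 - O = - O$)
$40 \left(-17 + L{\left(1,-4 \right)}\right) = 40 \left(-17 - 1\right) = 40 \left(-18\right) = -720$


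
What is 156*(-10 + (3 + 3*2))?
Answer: -156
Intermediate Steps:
156*(-10 + (3 + 3*2)) = 156*(-10 + (3 + 6)) = 156*(-10 + 9) = 156*(-1) = -156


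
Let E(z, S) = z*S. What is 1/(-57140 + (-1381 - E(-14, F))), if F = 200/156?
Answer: -39/2281619 ≈ -1.7093e-5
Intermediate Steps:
F = 50/39 (F = 200*(1/156) = 50/39 ≈ 1.2821)
E(z, S) = S*z
1/(-57140 + (-1381 - E(-14, F))) = 1/(-57140 + (-1381 - 50*(-14)/39)) = 1/(-57140 + (-1381 - 1*(-700/39))) = 1/(-57140 + (-1381 + 700/39)) = 1/(-57140 - 53159/39) = 1/(-2281619/39) = -39/2281619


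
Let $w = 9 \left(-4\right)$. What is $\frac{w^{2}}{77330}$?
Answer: $\frac{648}{38665} \approx 0.016759$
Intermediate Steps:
$w = -36$
$\frac{w^{2}}{77330} = \frac{\left(-36\right)^{2}}{77330} = 1296 \cdot \frac{1}{77330} = \frac{648}{38665}$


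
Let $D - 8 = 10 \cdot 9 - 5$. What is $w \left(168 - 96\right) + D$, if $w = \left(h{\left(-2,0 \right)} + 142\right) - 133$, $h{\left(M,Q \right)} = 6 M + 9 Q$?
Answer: $-123$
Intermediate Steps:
$D = 93$ ($D = 8 + \left(10 \cdot 9 - 5\right) = 8 + \left(90 - 5\right) = 8 + 85 = 93$)
$w = -3$ ($w = \left(\left(6 \left(-2\right) + 9 \cdot 0\right) + 142\right) - 133 = \left(\left(-12 + 0\right) + 142\right) - 133 = \left(-12 + 142\right) - 133 = 130 - 133 = -3$)
$w \left(168 - 96\right) + D = - 3 \left(168 - 96\right) + 93 = \left(-3\right) 72 + 93 = -216 + 93 = -123$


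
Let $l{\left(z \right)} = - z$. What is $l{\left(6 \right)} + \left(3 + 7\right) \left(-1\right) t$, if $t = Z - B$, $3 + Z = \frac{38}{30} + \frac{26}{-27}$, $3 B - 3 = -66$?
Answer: $- \frac{5104}{27} \approx -189.04$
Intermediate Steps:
$B = -21$ ($B = 1 + \frac{1}{3} \left(-66\right) = 1 - 22 = -21$)
$Z = - \frac{364}{135}$ ($Z = -3 + \left(\frac{38}{30} + \frac{26}{-27}\right) = -3 + \left(38 \cdot \frac{1}{30} + 26 \left(- \frac{1}{27}\right)\right) = -3 + \left(\frac{19}{15} - \frac{26}{27}\right) = -3 + \frac{41}{135} = - \frac{364}{135} \approx -2.6963$)
$t = \frac{2471}{135}$ ($t = - \frac{364}{135} - -21 = - \frac{364}{135} + 21 = \frac{2471}{135} \approx 18.304$)
$l{\left(6 \right)} + \left(3 + 7\right) \left(-1\right) t = \left(-1\right) 6 + \left(3 + 7\right) \left(-1\right) \frac{2471}{135} = -6 + 10 \left(-1\right) \frac{2471}{135} = -6 - \frac{4942}{27} = - \frac{5104}{27}$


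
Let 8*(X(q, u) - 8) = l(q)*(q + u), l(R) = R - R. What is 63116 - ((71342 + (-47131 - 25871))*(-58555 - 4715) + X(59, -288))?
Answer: -104965092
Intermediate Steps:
l(R) = 0
X(q, u) = 8 (X(q, u) = 8 + (0*(q + u))/8 = 8 + (⅛)*0 = 8 + 0 = 8)
63116 - ((71342 + (-47131 - 25871))*(-58555 - 4715) + X(59, -288)) = 63116 - ((71342 + (-47131 - 25871))*(-58555 - 4715) + 8) = 63116 - ((71342 - 73002)*(-63270) + 8) = 63116 - (-1660*(-63270) + 8) = 63116 - (105028200 + 8) = 63116 - 1*105028208 = 63116 - 105028208 = -104965092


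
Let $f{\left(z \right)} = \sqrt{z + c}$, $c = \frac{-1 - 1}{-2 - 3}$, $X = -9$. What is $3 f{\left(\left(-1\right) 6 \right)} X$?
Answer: $- \frac{54 i \sqrt{35}}{5} \approx - 63.894 i$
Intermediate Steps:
$c = \frac{2}{5}$ ($c = - \frac{2}{-5} = \left(-2\right) \left(- \frac{1}{5}\right) = \frac{2}{5} \approx 0.4$)
$f{\left(z \right)} = \sqrt{\frac{2}{5} + z}$ ($f{\left(z \right)} = \sqrt{z + \frac{2}{5}} = \sqrt{\frac{2}{5} + z}$)
$3 f{\left(\left(-1\right) 6 \right)} X = 3 \frac{\sqrt{10 + 25 \left(\left(-1\right) 6\right)}}{5} \left(-9\right) = 3 \frac{\sqrt{10 + 25 \left(-6\right)}}{5} \left(-9\right) = 3 \frac{\sqrt{10 - 150}}{5} \left(-9\right) = 3 \frac{\sqrt{-140}}{5} \left(-9\right) = 3 \frac{2 i \sqrt{35}}{5} \left(-9\right) = \frac{6 i \sqrt{35}}{5} \left(-9\right) = - \frac{54 i \sqrt{35}}{5}$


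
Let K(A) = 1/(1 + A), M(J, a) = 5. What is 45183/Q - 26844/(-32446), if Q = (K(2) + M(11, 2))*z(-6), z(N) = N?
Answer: -732574305/519136 ≈ -1411.1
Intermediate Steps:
Q = -32 (Q = (1/(1 + 2) + 5)*(-6) = (1/3 + 5)*(-6) = (⅓ + 5)*(-6) = (16/3)*(-6) = -32)
45183/Q - 26844/(-32446) = 45183/(-32) - 26844/(-32446) = 45183*(-1/32) - 26844*(-1/32446) = -45183/32 + 13422/16223 = -732574305/519136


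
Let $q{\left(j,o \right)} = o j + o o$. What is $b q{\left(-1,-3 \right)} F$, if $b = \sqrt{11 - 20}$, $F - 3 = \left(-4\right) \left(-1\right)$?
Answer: $252 i \approx 252.0 i$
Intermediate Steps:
$q{\left(j,o \right)} = o^{2} + j o$ ($q{\left(j,o \right)} = j o + o^{2} = o^{2} + j o$)
$F = 7$ ($F = 3 - -4 = 3 + 4 = 7$)
$b = 3 i$ ($b = \sqrt{-9} = 3 i \approx 3.0 i$)
$b q{\left(-1,-3 \right)} F = 3 i \left(- 3 \left(-1 - 3\right)\right) 7 = 3 i \left(\left(-3\right) \left(-4\right)\right) 7 = 3 i 12 \cdot 7 = 36 i 7 = 252 i$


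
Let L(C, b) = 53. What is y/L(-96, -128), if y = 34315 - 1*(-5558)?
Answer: 39873/53 ≈ 752.32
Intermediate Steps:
y = 39873 (y = 34315 + 5558 = 39873)
y/L(-96, -128) = 39873/53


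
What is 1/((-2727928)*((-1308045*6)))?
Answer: 1/21409515484560 ≈ 4.6708e-14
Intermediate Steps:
1/((-2727928)*((-1308045*6))) = -1/2727928/(-7848270) = -1/2727928*(-1/7848270) = 1/21409515484560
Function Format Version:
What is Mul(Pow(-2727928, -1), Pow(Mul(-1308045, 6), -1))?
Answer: Rational(1, 21409515484560) ≈ 4.6708e-14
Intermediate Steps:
Mul(Pow(-2727928, -1), Pow(Mul(-1308045, 6), -1)) = Mul(Rational(-1, 2727928), Pow(-7848270, -1)) = Mul(Rational(-1, 2727928), Rational(-1, 7848270)) = Rational(1, 21409515484560)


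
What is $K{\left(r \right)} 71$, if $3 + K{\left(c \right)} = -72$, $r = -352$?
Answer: $-5325$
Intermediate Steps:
$K{\left(c \right)} = -75$ ($K{\left(c \right)} = -3 - 72 = -75$)
$K{\left(r \right)} 71 = \left(-75\right) 71 = -5325$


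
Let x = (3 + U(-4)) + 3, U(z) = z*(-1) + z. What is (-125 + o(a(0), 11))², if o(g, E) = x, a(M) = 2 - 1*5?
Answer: 14161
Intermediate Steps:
a(M) = -3 (a(M) = 2 - 5 = -3)
U(z) = 0 (U(z) = -z + z = 0)
x = 6 (x = (3 + 0) + 3 = 3 + 3 = 6)
o(g, E) = 6
(-125 + o(a(0), 11))² = (-125 + 6)² = (-119)² = 14161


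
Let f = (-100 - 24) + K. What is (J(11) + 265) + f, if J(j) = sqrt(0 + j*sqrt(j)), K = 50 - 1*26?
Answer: 165 + 11**(3/4) ≈ 171.04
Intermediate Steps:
K = 24 (K = 50 - 26 = 24)
J(j) = sqrt(j**(3/2)) (J(j) = sqrt(0 + j**(3/2)) = sqrt(j**(3/2)))
f = -100 (f = (-100 - 24) + 24 = -124 + 24 = -100)
(J(11) + 265) + f = (sqrt(11**(3/2)) + 265) - 100 = (sqrt(11*sqrt(11)) + 265) - 100 = (11**(3/4) + 265) - 100 = (265 + 11**(3/4)) - 100 = 165 + 11**(3/4)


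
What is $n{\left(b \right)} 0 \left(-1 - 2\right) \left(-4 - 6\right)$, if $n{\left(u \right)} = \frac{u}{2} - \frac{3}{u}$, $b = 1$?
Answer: $0$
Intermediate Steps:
$n{\left(u \right)} = \frac{u}{2} - \frac{3}{u}$ ($n{\left(u \right)} = u \frac{1}{2} - \frac{3}{u} = \frac{u}{2} - \frac{3}{u}$)
$n{\left(b \right)} 0 \left(-1 - 2\right) \left(-4 - 6\right) = \left(\frac{1}{2} \cdot 1 - \frac{3}{1}\right) 0 \left(-1 - 2\right) \left(-4 - 6\right) = \left(\frac{1}{2} - 3\right) 0 \left(\left(-3\right) \left(-10\right)\right) = \left(\frac{1}{2} - 3\right) 0 \cdot 30 = \left(- \frac{5}{2}\right) 0 \cdot 30 = 0 \cdot 30 = 0$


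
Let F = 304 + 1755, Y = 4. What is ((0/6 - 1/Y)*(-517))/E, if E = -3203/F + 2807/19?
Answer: 20225557/22875024 ≈ 0.88418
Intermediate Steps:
F = 2059
E = 5718756/39121 (E = -3203/2059 + 2807/19 = 5718756/39121 ≈ 146.18)
((0/6 - 1/Y)*(-517))/E = ((0/6 - 1/4)*(-517))/(5718756/39121) = ((0*(⅙) - 1*¼)*(-517))*(39121/5718756) = ((0 - ¼)*(-517))*(39121/5718756) = -¼*(-517)*(39121/5718756) = (517/4)*(39121/5718756) = 20225557/22875024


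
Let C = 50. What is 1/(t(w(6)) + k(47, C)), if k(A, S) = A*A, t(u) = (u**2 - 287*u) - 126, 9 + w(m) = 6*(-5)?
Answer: 1/14797 ≈ 6.7581e-5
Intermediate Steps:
w(m) = -39 (w(m) = -9 + 6*(-5) = -9 - 30 = -39)
t(u) = -126 + u**2 - 287*u
k(A, S) = A**2
1/(t(w(6)) + k(47, C)) = 1/((-126 + (-39)**2 - 287*(-39)) + 47**2) = 1/((-126 + 1521 + 11193) + 2209) = 1/(12588 + 2209) = 1/14797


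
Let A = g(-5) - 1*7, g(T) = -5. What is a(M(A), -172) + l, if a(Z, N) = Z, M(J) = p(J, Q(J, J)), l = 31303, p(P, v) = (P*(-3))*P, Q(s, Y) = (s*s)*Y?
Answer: 30871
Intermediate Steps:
Q(s, Y) = Y*s**2 (Q(s, Y) = s**2*Y = Y*s**2)
p(P, v) = -3*P**2 (p(P, v) = (-3*P)*P = -3*P**2)
A = -12 (A = -5 - 1*7 = -5 - 7 = -12)
M(J) = -3*J**2
a(M(A), -172) + l = -3*(-12)**2 + 31303 = -3*144 + 31303 = -432 + 31303 = 30871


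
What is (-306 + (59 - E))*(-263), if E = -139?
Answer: 28404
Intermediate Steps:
(-306 + (59 - E))*(-263) = (-306 + (59 - 1*(-139)))*(-263) = (-306 + (59 + 139))*(-263) = (-306 + 198)*(-263) = -108*(-263) = 28404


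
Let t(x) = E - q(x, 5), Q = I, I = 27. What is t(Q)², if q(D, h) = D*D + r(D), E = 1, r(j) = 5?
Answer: 537289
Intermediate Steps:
Q = 27
q(D, h) = 5 + D² (q(D, h) = D*D + 5 = D² + 5 = 5 + D²)
t(x) = -4 - x² (t(x) = 1 - (5 + x²) = 1 + (-5 - x²) = -4 - x²)
t(Q)² = (-4 - 1*27²)² = (-4 - 1*729)² = (-4 - 729)² = (-733)² = 537289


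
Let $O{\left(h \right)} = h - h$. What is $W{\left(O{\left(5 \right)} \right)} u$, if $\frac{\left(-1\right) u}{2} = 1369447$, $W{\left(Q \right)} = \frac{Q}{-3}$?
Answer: $0$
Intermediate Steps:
$O{\left(h \right)} = 0$
$W{\left(Q \right)} = - \frac{Q}{3}$ ($W{\left(Q \right)} = Q \left(- \frac{1}{3}\right) = - \frac{Q}{3}$)
$u = -2738894$ ($u = \left(-2\right) 1369447 = -2738894$)
$W{\left(O{\left(5 \right)} \right)} u = \left(- \frac{1}{3}\right) 0 \left(-2738894\right) = 0 \left(-2738894\right) = 0$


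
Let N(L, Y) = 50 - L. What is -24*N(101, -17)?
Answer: 1224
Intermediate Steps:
-24*N(101, -17) = -24*(50 - 1*101) = -24*(50 - 101) = -24*(-51) = 1224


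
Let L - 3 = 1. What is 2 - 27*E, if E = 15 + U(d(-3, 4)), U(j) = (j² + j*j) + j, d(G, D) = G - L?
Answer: -2860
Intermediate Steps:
L = 4 (L = 3 + 1 = 4)
d(G, D) = -4 + G (d(G, D) = G - 1*4 = G - 4 = -4 + G)
U(j) = j + 2*j² (U(j) = (j² + j²) + j = 2*j² + j = j + 2*j²)
E = 106 (E = 15 + (-4 - 3)*(1 + 2*(-4 - 3)) = 15 - 7*(1 + 2*(-7)) = 15 - 7*(1 - 14) = 15 - 7*(-13) = 15 + 91 = 106)
2 - 27*E = 2 - 27*106 = 2 - 2862 = -2860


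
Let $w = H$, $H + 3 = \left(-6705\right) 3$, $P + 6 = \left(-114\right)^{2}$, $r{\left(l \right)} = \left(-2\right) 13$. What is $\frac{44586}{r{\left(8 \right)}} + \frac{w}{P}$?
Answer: $- \frac{48307934}{28145} \approx -1716.4$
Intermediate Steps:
$r{\left(l \right)} = -26$
$P = 12990$ ($P = -6 + \left(-114\right)^{2} = -6 + 12996 = 12990$)
$H = -20118$ ($H = -3 - 20115 = -20118$)
$w = -20118$
$\frac{44586}{r{\left(8 \right)}} + \frac{w}{P} = \frac{44586}{-26} - \frac{20118}{12990} = 44586 \left(- \frac{1}{26}\right) - \frac{3353}{2165} = - \frac{22293}{13} - \frac{3353}{2165} = - \frac{48307934}{28145}$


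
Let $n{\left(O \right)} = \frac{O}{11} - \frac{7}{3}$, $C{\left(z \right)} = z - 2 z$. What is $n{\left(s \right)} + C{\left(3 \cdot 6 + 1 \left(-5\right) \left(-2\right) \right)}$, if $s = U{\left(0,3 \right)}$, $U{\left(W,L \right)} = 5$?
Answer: $- \frac{986}{33} \approx -29.879$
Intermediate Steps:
$C{\left(z \right)} = - z$
$s = 5$
$n{\left(O \right)} = - \frac{7}{3} + \frac{O}{11}$ ($n{\left(O \right)} = O \frac{1}{11} - \frac{7}{3} = \frac{O}{11} - \frac{7}{3} = - \frac{7}{3} + \frac{O}{11}$)
$n{\left(s \right)} + C{\left(3 \cdot 6 + 1 \left(-5\right) \left(-2\right) \right)} = \left(- \frac{7}{3} + \frac{1}{11} \cdot 5\right) - \left(3 \cdot 6 + 1 \left(-5\right) \left(-2\right)\right) = \left(- \frac{7}{3} + \frac{5}{11}\right) - \left(18 - -10\right) = - \frac{62}{33} - \left(18 + 10\right) = - \frac{62}{33} - 28 = - \frac{986}{33}$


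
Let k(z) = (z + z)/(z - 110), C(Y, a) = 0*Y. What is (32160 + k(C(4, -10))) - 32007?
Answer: 153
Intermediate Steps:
C(Y, a) = 0
k(z) = 2*z/(-110 + z) (k(z) = (2*z)/(-110 + z) = 2*z/(-110 + z))
(32160 + k(C(4, -10))) - 32007 = (32160 + 2*0/(-110 + 0)) - 32007 = (32160 + 2*0/(-110)) - 32007 = (32160 + 2*0*(-1/110)) - 32007 = (32160 + 0) - 32007 = 32160 - 32007 = 153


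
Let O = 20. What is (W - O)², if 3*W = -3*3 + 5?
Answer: 4096/9 ≈ 455.11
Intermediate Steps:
W = -4/3 (W = (-3*3 + 5)/3 = (-9 + 5)/3 = (⅓)*(-4) = -4/3 ≈ -1.3333)
(W - O)² = (-4/3 - 1*20)² = (-4/3 - 20)² = (-64/3)² = 4096/9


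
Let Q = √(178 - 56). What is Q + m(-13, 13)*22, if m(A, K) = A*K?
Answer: -3718 + √122 ≈ -3707.0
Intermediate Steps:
Q = √122 ≈ 11.045
Q + m(-13, 13)*22 = √122 - 13*13*22 = √122 - 169*22 = √122 - 3718 = -3718 + √122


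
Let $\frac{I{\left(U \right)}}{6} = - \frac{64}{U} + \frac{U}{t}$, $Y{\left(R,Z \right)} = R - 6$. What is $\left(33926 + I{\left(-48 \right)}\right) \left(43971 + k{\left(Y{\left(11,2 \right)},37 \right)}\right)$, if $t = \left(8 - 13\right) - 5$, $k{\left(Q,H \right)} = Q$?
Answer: $\frac{7467740464}{5} \approx 1.4935 \cdot 10^{9}$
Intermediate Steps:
$Y{\left(R,Z \right)} = -6 + R$
$t = -10$ ($t = -5 - 5 = -10$)
$I{\left(U \right)} = - \frac{384}{U} - \frac{3 U}{5}$ ($I{\left(U \right)} = 6 \left(- \frac{64}{U} + \frac{U}{-10}\right) = 6 \left(- \frac{64}{U} + U \left(- \frac{1}{10}\right)\right) = 6 \left(- \frac{64}{U} - \frac{U}{10}\right) = - \frac{384}{U} - \frac{3 U}{5}$)
$\left(33926 + I{\left(-48 \right)}\right) \left(43971 + k{\left(Y{\left(11,2 \right)},37 \right)}\right) = \left(33926 - \left(- \frac{144}{5} + \frac{384}{-48}\right)\right) \left(43971 + \left(-6 + 11\right)\right) = \left(33926 + \left(\left(-384\right) \left(- \frac{1}{48}\right) + \frac{144}{5}\right)\right) \left(43971 + 5\right) = \left(33926 + \left(8 + \frac{144}{5}\right)\right) 43976 = \left(33926 + \frac{184}{5}\right) 43976 = \frac{169814}{5} \cdot 43976 = \frac{7467740464}{5}$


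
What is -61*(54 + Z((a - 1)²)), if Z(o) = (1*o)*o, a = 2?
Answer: -3355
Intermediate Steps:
Z(o) = o² (Z(o) = o*o = o²)
-61*(54 + Z((a - 1)²)) = -61*(54 + ((2 - 1)²)²) = -61*(54 + (1²)²) = -61*(54 + 1²) = -61*(54 + 1) = -61*55 = -3355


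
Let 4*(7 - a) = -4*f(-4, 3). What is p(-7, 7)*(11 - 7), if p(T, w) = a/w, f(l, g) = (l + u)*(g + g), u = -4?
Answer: -164/7 ≈ -23.429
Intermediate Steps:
f(l, g) = 2*g*(-4 + l) (f(l, g) = (l - 4)*(g + g) = (-4 + l)*(2*g) = 2*g*(-4 + l))
a = -41 (a = 7 - (-1)*2*3*(-4 - 4) = 7 - (-1)*2*3*(-8) = 7 - (-1)*(-48) = 7 - ¼*192 = 7 - 48 = -41)
p(T, w) = -41/w
p(-7, 7)*(11 - 7) = (-41/7)*(11 - 7) = -41*⅐*4 = -41/7*4 = -164/7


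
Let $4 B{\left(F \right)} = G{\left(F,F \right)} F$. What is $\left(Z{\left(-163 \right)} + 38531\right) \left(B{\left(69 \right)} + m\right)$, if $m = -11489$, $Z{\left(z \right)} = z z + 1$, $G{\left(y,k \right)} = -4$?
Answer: $-752437358$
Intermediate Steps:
$Z{\left(z \right)} = 1 + z^{2}$ ($Z{\left(z \right)} = z^{2} + 1 = 1 + z^{2}$)
$B{\left(F \right)} = - F$ ($B{\left(F \right)} = \frac{\left(-4\right) F}{4} = - F$)
$\left(Z{\left(-163 \right)} + 38531\right) \left(B{\left(69 \right)} + m\right) = \left(\left(1 + \left(-163\right)^{2}\right) + 38531\right) \left(\left(-1\right) 69 - 11489\right) = \left(\left(1 + 26569\right) + 38531\right) \left(-69 - 11489\right) = \left(26570 + 38531\right) \left(-11558\right) = 65101 \left(-11558\right) = -752437358$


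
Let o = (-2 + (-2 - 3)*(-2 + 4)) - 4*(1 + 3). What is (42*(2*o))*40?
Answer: -94080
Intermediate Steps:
o = -28 (o = (-2 - 5*2) - 4*4 = (-2 - 10) - 16 = -12 - 16 = -28)
(42*(2*o))*40 = (42*(2*(-28)))*40 = (42*(-56))*40 = -2352*40 = -94080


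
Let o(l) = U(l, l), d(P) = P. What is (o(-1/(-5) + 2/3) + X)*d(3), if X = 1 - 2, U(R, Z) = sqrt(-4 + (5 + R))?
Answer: -3 + 2*sqrt(105)/5 ≈ 1.0988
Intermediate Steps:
U(R, Z) = sqrt(1 + R)
X = -1
o(l) = sqrt(1 + l)
(o(-1/(-5) + 2/3) + X)*d(3) = (sqrt(1 + (-1/(-5) + 2/3)) - 1)*3 = (sqrt(1 + (-1*(-1/5) + 2*(1/3))) - 1)*3 = (sqrt(1 + (1/5 + 2/3)) - 1)*3 = (sqrt(1 + 13/15) - 1)*3 = (sqrt(28/15) - 1)*3 = (2*sqrt(105)/15 - 1)*3 = (-1 + 2*sqrt(105)/15)*3 = -3 + 2*sqrt(105)/5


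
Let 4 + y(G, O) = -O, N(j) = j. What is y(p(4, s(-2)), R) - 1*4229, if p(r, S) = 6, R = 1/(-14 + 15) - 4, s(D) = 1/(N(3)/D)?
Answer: -4230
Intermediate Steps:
s(D) = D/3 (s(D) = 1/(3/D) = D/3)
R = -3 (R = 1/1 - 4 = 1 - 4 = -3)
y(G, O) = -4 - O
y(p(4, s(-2)), R) - 1*4229 = (-4 - 1*(-3)) - 1*4229 = (-4 + 3) - 4229 = -1 - 4229 = -4230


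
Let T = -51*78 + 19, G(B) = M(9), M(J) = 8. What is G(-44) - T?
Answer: 3967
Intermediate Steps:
G(B) = 8
T = -3959 (T = -3978 + 19 = -3959)
G(-44) - T = 8 - 1*(-3959) = 8 + 3959 = 3967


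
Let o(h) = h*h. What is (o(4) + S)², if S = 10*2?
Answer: 1296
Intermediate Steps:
o(h) = h²
S = 20
(o(4) + S)² = (4² + 20)² = (16 + 20)² = 36² = 1296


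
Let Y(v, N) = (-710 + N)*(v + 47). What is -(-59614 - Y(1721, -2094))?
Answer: -4897858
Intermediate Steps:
Y(v, N) = (-710 + N)*(47 + v)
-(-59614 - Y(1721, -2094)) = -(-59614 - (-33370 - 710*1721 + 47*(-2094) - 2094*1721)) = -(-59614 - (-33370 - 1221910 - 98418 - 3603774)) = -(-59614 - 1*(-4957472)) = -(-59614 + 4957472) = -1*4897858 = -4897858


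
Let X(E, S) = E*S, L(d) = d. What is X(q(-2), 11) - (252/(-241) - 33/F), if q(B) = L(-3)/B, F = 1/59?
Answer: 946911/482 ≈ 1964.5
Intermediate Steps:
F = 1/59 ≈ 0.016949
q(B) = -3/B
X(q(-2), 11) - (252/(-241) - 33/F) = -3/(-2)*11 - (252/(-241) - 33/1/59) = -3*(-1/2)*11 - (252*(-1/241) - 33*59) = (3/2)*11 - (-252/241 - 1947) = 33/2 - 1*(-469479/241) = 33/2 + 469479/241 = 946911/482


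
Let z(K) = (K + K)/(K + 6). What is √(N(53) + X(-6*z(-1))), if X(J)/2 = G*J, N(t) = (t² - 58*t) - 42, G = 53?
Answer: I*√1315/5 ≈ 7.2526*I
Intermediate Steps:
z(K) = 2*K/(6 + K) (z(K) = (2*K)/(6 + K) = 2*K/(6 + K))
N(t) = -42 + t² - 58*t
X(J) = 106*J (X(J) = 2*(53*J) = 106*J)
√(N(53) + X(-6*z(-1))) = √((-42 + 53² - 58*53) + 106*(-12*(-1)/(6 - 1))) = √((-42 + 2809 - 3074) + 106*(-12*(-1)/5)) = √(-307 + 106*(-12*(-1)/5)) = √(-307 + 106*(-6*(-⅖))) = √(-307 + 106*(12/5)) = √(-307 + 1272/5) = √(-263/5) = I*√1315/5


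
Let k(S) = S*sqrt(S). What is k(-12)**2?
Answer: -1728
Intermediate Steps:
k(S) = S**(3/2)
k(-12)**2 = ((-12)**(3/2))**2 = (-24*I*sqrt(3))**2 = -1728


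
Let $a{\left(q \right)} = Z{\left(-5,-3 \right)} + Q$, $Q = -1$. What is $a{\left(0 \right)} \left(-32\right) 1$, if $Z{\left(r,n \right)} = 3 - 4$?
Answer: $64$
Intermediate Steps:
$Z{\left(r,n \right)} = -1$ ($Z{\left(r,n \right)} = 3 - 4 = -1$)
$a{\left(q \right)} = -2$ ($a{\left(q \right)} = -1 - 1 = -2$)
$a{\left(0 \right)} \left(-32\right) 1 = \left(-2\right) \left(-32\right) 1 = 64 \cdot 1 = 64$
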